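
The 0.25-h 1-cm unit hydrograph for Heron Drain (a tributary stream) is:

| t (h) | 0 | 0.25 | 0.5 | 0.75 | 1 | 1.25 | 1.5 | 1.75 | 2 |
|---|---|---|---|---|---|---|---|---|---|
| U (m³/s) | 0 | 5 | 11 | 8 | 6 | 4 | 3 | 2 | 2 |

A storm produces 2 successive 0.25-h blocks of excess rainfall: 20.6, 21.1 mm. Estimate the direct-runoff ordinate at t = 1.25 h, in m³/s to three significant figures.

Q ≈ 20.9 m³/s

By discrete convolution, Q_j = Σ (P_i / 10 mm) · U_{j−i}.
At t = 1.25 h (j=5): Q = (20.6/10)·4 + (21.1/10)·6 = 20.9 m³/s.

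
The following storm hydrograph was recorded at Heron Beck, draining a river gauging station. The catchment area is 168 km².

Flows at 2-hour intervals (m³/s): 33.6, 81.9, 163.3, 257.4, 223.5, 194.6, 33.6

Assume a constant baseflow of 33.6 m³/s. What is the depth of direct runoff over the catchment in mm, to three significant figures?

d ≈ 32.3 mm

Direct runoff: 0.0, 48.3, 129.7, 223.8, 189.9, 161.0, 0.0 m³/s; ΣQ_DR = 752.7 m³/s.
V = ΣQ_DR · Δt = 752.7 × 7200 s = 5.419 × 10^6 m³.
Over A = 168 km², depth = V / A = 32.3 mm.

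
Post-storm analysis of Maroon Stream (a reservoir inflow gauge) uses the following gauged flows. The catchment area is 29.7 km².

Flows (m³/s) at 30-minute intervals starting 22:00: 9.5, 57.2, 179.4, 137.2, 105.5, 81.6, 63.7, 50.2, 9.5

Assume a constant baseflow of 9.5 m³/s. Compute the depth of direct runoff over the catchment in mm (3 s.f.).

d ≈ 36.9 mm

Direct runoff: 0.0, 47.7, 169.9, 127.7, 96.0, 72.1, 54.2, 40.7, 0.0 m³/s; ΣQ_DR = 608.3 m³/s.
V = ΣQ_DR · Δt = 608.3 × 1800 s = 1.095 × 10^6 m³.
Over A = 29.7 km², depth = V / A = 36.9 mm.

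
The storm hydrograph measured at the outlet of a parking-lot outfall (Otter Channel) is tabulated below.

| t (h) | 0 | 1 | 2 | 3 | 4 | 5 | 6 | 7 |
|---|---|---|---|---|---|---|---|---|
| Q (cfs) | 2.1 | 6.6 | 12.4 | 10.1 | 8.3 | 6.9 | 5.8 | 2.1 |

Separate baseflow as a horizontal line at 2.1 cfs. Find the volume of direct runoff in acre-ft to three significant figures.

Direct-runoff ordinates (Q − Q_b): 0.0, 4.5, 10.3, 8.0, 6.2, 4.8, 3.7, 0.0 cfs.
ΣQ_DR = 37.50 cfs.
With Δt = 1 h = 3600 s, V = ΣQ_DR · Δt = 37.50 × 3600 = 1.35 × 10^5 ft³ = 3.10 acre-ft.

V ≈ 3.10 acre-ft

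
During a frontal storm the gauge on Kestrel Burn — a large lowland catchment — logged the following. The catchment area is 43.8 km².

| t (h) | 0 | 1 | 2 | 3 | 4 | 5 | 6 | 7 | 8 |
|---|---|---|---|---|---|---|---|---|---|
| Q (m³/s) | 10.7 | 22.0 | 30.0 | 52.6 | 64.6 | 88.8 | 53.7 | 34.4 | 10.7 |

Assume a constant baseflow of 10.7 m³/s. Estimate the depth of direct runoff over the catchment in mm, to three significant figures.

d ≈ 22.3 mm

Direct runoff: 0.0, 11.3, 19.3, 41.9, 53.9, 78.1, 43.0, 23.7, 0.0 m³/s; ΣQ_DR = 271.2 m³/s.
V = ΣQ_DR · Δt = 271.2 × 3600 s = 9.763 × 10^5 m³.
Over A = 43.8 km², depth = V / A = 22.3 mm.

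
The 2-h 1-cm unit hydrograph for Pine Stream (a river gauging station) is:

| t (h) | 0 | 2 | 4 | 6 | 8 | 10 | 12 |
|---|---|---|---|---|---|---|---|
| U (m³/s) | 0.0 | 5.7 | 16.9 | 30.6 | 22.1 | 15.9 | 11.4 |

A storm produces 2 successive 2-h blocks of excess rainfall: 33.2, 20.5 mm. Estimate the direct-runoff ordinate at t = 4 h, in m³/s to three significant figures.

By discrete convolution, Q_j = Σ (P_i / 10 mm) · U_{j−i}.
At t = 4 h (j=2): Q = (33.2/10)·16.9 + (20.5/10)·5.7 = 67.8 m³/s.

Q ≈ 67.8 m³/s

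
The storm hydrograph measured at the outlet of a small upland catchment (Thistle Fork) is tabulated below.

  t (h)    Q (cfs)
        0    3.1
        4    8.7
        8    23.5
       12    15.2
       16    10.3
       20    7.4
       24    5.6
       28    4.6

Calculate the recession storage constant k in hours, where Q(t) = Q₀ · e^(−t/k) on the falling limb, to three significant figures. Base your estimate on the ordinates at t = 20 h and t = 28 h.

k ≈ 16.8 h

On the falling limb, Q drops from 7.4 to 4.6 cfs between t = 20 h and t = 28 h (Δt = 8 h).
k = −Δt / ln(Q₂/Q₁) = −8 / ln(4.6/7.4) = 16.8 h.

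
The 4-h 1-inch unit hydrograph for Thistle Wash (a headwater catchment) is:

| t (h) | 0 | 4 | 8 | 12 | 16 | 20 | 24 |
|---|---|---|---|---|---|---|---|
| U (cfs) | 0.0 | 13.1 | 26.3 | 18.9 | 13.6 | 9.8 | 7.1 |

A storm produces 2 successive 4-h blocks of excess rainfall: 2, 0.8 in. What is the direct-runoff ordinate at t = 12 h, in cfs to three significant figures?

Q ≈ 58.8 cfs

By discrete convolution, Q_j = Σ (P_i / 1 in) · U_{j−i}.
At t = 12 h (j=3): Q = (2/1)·18.9 + (0.8/1)·26.3 = 58.8 cfs.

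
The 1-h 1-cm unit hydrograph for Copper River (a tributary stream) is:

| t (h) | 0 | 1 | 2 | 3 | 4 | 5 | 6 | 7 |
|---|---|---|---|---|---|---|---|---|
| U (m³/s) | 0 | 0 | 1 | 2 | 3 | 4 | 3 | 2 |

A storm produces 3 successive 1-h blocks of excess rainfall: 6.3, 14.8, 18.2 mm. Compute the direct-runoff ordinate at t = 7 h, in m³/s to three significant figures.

By discrete convolution, Q_j = Σ (P_i / 10 mm) · U_{j−i}.
At t = 7 h (j=7): Q = (6.3/10)·2 + (14.8/10)·3 + (18.2/10)·4 = 13.0 m³/s.

Q ≈ 13.0 m³/s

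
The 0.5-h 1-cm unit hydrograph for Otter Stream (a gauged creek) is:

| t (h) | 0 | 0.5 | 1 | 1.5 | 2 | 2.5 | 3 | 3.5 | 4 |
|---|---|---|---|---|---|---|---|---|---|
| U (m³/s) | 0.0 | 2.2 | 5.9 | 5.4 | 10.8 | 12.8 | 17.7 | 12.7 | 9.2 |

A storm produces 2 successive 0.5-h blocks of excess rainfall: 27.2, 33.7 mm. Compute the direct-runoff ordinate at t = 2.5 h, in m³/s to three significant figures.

By discrete convolution, Q_j = Σ (P_i / 10 mm) · U_{j−i}.
At t = 2.5 h (j=5): Q = (27.2/10)·12.8 + (33.7/10)·10.8 = 71.2 m³/s.

Q ≈ 71.2 m³/s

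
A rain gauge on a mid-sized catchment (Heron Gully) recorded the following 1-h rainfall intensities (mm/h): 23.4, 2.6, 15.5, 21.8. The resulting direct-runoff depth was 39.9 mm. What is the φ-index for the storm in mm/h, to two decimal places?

φ ≈ 6.93 mm/h

Only the 3 blocks with intensity above φ contribute runoff: 23.4, 15.5, 21.8 mm/h.
Σ(I−φ)·Δt = d  ⇒  (23.4+15.5+21.8 − 3φ)·1 = 39.9
φ = (60.70 − 39.9/1) / 3 = 6.93 mm/h.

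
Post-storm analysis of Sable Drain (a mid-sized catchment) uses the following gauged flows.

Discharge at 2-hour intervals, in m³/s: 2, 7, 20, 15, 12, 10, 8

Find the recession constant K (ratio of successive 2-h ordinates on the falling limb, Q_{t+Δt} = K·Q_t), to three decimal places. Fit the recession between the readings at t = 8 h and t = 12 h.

Using the recession-limb readings at t = 8 h and t = 12 h: Q falls from 12 to 8 m³/s over 2 intervals.
K = (Q₂/Q₁)^(1/2) = (8/12)^(1/2) = 0.816.

K ≈ 0.816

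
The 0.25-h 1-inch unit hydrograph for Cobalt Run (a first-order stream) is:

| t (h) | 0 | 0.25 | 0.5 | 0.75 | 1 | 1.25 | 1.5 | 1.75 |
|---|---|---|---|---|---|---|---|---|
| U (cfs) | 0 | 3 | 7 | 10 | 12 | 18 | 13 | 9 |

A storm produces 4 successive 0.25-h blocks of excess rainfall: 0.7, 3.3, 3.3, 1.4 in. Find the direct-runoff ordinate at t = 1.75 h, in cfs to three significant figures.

By discrete convolution, Q_j = Σ (P_i / 1 in) · U_{j−i}.
At t = 1.75 h (j=7): Q = (0.7/1)·9 + (3.3/1)·13 + (3.3/1)·18 + (1.4/1)·12 = 125 cfs.

Q ≈ 125 cfs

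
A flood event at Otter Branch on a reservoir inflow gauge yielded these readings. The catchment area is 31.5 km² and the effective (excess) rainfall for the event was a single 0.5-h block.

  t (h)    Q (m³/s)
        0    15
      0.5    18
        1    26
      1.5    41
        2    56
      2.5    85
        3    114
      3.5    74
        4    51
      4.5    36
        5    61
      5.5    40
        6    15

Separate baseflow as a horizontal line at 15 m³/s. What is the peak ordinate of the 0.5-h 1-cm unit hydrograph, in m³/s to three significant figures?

Direct runoff: 0.0, 3.0, 11.0, 26.0, 41.0, 70.0, 99.0, 59.0, 36.0, 21.0, 46.0, 25.0, 0.0 m³/s; ΣQ_DR = 437.0 m³/s, peak = 99.0 m³/s.
Runoff depth d = ΣQ_DR·Δt / A = 437.0 × 1800 / (31.5 km²) = 24.97 mm.
The 1-cm UH is the DRH scaled by (10 mm)/d, so U_p = 99.0 × 10/24.97 = 39.6 m³/s.

U_p ≈ 39.6 m³/s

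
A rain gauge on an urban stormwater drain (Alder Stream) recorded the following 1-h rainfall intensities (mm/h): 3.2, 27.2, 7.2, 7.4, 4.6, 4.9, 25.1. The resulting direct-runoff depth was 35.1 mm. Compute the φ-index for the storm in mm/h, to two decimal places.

φ ≈ 8.60 mm/h

Only the 2 blocks with intensity above φ contribute runoff: 27.2, 25.1 mm/h.
Σ(I−φ)·Δt = d  ⇒  (27.2+25.1 − 2φ)·1 = 35.1
φ = (52.30 − 35.1/1) / 2 = 8.60 mm/h.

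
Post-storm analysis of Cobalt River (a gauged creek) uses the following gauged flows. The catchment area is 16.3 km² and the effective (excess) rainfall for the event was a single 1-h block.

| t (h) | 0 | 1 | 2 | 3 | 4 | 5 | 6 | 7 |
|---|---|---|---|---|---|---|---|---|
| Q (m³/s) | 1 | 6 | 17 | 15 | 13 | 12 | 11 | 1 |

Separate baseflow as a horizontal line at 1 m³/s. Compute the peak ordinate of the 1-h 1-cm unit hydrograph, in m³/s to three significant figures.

Direct runoff: 0.0, 5.0, 16.0, 14.0, 12.0, 11.0, 10.0, 0.0 m³/s; ΣQ_DR = 68.00 m³/s, peak = 16.0 m³/s.
Runoff depth d = ΣQ_DR·Δt / A = 68.00 × 3600 / (16.3 km²) = 15.02 mm.
The 1-cm UH is the DRH scaled by (10 mm)/d, so U_p = 16.0 × 10/15.02 = 10.7 m³/s.

U_p ≈ 10.7 m³/s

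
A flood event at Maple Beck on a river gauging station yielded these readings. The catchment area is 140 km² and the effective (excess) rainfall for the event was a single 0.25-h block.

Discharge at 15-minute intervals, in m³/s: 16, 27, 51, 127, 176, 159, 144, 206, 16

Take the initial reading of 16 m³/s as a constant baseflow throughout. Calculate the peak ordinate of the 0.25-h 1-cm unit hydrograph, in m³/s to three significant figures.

Direct runoff: 0.0, 11.0, 35.0, 111.0, 160.0, 143.0, 128.0, 190.0, 0.0 m³/s; ΣQ_DR = 778.0 m³/s, peak = 190.0 m³/s.
Runoff depth d = ΣQ_DR·Δt / A = 778.0 × 900 / (140 km²) = 5.001 mm.
The 1-cm UH is the DRH scaled by (10 mm)/d, so U_p = 190.0 × 10/5.001 = 380 m³/s.

U_p ≈ 380 m³/s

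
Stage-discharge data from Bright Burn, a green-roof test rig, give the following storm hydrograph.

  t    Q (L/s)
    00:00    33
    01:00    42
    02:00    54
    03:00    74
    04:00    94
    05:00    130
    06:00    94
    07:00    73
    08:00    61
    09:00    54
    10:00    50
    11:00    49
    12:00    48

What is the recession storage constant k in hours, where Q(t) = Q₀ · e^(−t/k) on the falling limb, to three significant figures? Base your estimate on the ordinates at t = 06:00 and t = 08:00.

On the falling limb, Q drops from 94 to 61 L/s between t = 06:00 and t = 08:00 (Δt = 2 h).
k = −Δt / ln(Q₂/Q₁) = −2 / ln(61/94) = 4.63 h.

k ≈ 4.63 h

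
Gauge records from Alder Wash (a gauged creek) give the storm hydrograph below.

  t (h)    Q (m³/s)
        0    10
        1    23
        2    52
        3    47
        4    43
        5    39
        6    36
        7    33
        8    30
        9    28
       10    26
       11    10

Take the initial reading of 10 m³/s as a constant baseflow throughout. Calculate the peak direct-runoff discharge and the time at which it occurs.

Q_p = 42.0 m³/s at t = 2 h

Subtracting baseflow gives direct-runoff ordinates: 0.0, 13.0, 42.0, 37.0, 33.0, 29.0, 26.0, 23.0, 20.0, 18.0, 16.0, 0.0 m³/s.
The maximum is 42.0 m³/s, occurring at the reading for t = 2 h.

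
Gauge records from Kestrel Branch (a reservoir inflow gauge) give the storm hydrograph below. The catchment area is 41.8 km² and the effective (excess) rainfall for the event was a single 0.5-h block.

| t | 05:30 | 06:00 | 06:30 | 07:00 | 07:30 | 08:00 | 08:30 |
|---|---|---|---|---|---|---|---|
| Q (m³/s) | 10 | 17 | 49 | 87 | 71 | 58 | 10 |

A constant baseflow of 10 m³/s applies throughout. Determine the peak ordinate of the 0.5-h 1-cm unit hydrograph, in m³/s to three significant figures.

Direct runoff: 0.0, 7.0, 39.0, 77.0, 61.0, 48.0, 0.0 m³/s; ΣQ_DR = 232.0 m³/s, peak = 77.0 m³/s.
Runoff depth d = ΣQ_DR·Δt / A = 232.0 × 1800 / (41.8 km²) = 9.990 mm.
The 1-cm UH is the DRH scaled by (10 mm)/d, so U_p = 77.0 × 10/9.990 = 77.1 m³/s.

U_p ≈ 77.1 m³/s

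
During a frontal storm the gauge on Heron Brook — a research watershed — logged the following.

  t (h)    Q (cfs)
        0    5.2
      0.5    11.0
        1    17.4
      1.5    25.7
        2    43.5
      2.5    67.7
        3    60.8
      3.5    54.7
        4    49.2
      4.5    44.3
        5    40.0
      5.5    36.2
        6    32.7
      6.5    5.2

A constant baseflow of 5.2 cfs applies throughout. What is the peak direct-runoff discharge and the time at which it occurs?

Subtracting baseflow gives direct-runoff ordinates: 0.0, 5.8, 12.2, 20.5, 38.3, 62.5, 55.6, 49.5, 44.0, 39.1, 34.8, 31.0, 27.5, 0.0 cfs.
The maximum is 62.5 cfs, occurring at the reading for t = 2.5 h.

Q_p = 62.5 cfs at t = 2.5 h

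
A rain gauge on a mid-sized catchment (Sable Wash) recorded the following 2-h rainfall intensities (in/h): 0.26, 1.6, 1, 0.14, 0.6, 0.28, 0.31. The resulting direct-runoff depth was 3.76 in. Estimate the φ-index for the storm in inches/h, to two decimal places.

Only the 3 blocks with intensity above φ contribute runoff: 1.6, 1, 0.6 in/h.
Σ(I−φ)·Δt = d  ⇒  (1.6+1+0.6 − 3φ)·2 = 3.76
φ = (3.200 − 3.76/2) / 3 = 0.44 in/h.

φ ≈ 0.44 in/h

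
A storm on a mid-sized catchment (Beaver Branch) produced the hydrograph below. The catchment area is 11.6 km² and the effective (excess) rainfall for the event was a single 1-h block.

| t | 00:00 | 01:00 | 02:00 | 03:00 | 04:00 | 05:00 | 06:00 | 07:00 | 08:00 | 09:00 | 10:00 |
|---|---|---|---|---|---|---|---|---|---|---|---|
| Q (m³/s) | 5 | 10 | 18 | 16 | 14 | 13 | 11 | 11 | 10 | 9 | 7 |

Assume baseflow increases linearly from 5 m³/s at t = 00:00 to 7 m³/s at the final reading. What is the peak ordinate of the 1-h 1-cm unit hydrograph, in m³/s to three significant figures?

Direct runoff: 0.00, 4.80, 12.60, 10.40, 8.20, 7.00, 4.80, 4.60, 3.40, 2.20, 0.00 m³/s; ΣQ_DR = 58.00 m³/s, peak = 12.60 m³/s.
Runoff depth d = ΣQ_DR·Δt / A = 58.00 × 3600 / (11.6 km²) = 18.00 mm.
The 1-cm UH is the DRH scaled by (10 mm)/d, so U_p = 12.60 × 10/18.00 = 7.00 m³/s.

U_p ≈ 7.00 m³/s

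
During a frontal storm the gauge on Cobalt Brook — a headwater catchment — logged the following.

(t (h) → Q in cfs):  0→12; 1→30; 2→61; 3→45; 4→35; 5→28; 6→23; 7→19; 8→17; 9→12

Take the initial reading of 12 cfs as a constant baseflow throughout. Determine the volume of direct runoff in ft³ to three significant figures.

Direct-runoff ordinates (Q − Q_b): 0.0, 18.0, 49.0, 33.0, 23.0, 16.0, 11.0, 7.0, 5.0, 0.0 cfs.
ΣQ_DR = 162.0 cfs.
With Δt = 1 h = 3600 s, V = ΣQ_DR · Δt = 162.0 × 3600 = 5.83 × 10^5 ft³.

V ≈ 5.83 × 10^5 ft³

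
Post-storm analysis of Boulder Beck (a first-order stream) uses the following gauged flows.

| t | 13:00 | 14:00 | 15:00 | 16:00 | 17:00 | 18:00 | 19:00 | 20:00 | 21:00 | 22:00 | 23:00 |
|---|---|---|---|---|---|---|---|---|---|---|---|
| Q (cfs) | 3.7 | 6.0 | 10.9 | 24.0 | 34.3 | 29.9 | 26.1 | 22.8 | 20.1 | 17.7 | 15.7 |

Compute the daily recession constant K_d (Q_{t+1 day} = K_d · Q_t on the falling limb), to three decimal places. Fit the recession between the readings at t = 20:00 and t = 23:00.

Between t = 20:00 and t = 23:00 the flow falls from 22.8 to 15.7 cfs over 3×1 h = 3 h.
Per-interval ratio K = (15.7/22.8)^(1/3) = 0.8831; K_d = K^(24/1) = 0.051.

K_d ≈ 0.051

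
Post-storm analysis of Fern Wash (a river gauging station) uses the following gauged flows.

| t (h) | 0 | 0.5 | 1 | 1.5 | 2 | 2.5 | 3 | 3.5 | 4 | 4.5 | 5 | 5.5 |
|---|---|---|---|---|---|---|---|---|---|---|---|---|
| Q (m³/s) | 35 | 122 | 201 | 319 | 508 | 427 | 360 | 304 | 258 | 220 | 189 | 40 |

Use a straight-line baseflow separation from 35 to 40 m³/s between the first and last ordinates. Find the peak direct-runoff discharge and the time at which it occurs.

Q_p = 471.18 m³/s at t = 2 h

Subtracting baseflow gives direct-runoff ordinates: 0.00, 86.55, 165.09, 282.64, 471.18, 389.73, 322.27, 265.82, 219.36, 180.91, 149.45, 0.00 m³/s.
The maximum is 471.18 m³/s, occurring at the reading for t = 2 h.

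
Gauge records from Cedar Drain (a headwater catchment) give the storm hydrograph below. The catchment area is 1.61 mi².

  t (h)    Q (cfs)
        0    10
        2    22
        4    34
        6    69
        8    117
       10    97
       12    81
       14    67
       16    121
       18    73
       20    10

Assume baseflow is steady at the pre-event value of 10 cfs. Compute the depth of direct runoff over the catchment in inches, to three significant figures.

d ≈ 1.14 in

Direct runoff: 0.0, 12.0, 24.0, 59.0, 107.0, 87.0, 71.0, 57.0, 111.0, 63.0, 0.0 cfs; ΣQ_DR = 591.0 cfs.
V = ΣQ_DR · Δt = 591.0 × 7200 s = 4.255 × 10^6 ft³.
Over A = 1.61 mi², depth = V / A = 1.14 in.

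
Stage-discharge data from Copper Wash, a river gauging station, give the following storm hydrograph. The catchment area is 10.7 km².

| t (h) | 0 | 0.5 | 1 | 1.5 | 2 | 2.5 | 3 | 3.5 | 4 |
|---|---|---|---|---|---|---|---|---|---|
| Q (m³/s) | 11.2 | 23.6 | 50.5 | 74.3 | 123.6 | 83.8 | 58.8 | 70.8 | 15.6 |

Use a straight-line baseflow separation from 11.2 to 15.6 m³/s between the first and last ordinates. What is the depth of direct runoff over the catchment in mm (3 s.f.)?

d ≈ 65.9 mm

Direct runoff: 0.00, 11.85, 38.20, 61.45, 110.20, 69.85, 44.30, 55.75, 0.00 m³/s; ΣQ_DR = 391.6 m³/s.
V = ΣQ_DR · Δt = 391.6 × 1800 s = 7.049 × 10^5 m³.
Over A = 10.7 km², depth = V / A = 65.9 mm.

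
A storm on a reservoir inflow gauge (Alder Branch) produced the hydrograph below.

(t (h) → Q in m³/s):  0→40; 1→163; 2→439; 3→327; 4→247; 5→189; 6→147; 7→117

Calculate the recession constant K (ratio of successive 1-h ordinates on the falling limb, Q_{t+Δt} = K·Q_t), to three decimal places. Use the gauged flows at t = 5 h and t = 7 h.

K ≈ 0.787

Using the recession-limb readings at t = 5 h and t = 7 h: Q falls from 189 to 117 m³/s over 2 intervals.
K = (Q₂/Q₁)^(1/2) = (117/189)^(1/2) = 0.787.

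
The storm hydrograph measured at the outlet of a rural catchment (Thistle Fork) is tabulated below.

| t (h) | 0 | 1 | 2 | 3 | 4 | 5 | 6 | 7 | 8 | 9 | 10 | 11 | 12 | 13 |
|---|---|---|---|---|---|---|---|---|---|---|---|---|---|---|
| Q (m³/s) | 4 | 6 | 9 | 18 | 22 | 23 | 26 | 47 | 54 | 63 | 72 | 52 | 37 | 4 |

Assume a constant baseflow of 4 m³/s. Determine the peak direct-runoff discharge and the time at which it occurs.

Q_p = 68.0 m³/s at t = 10 h

Subtracting baseflow gives direct-runoff ordinates: 0.0, 2.0, 5.0, 14.0, 18.0, 19.0, 22.0, 43.0, 50.0, 59.0, 68.0, 48.0, 33.0, 0.0 m³/s.
The maximum is 68.0 m³/s, occurring at the reading for t = 10 h.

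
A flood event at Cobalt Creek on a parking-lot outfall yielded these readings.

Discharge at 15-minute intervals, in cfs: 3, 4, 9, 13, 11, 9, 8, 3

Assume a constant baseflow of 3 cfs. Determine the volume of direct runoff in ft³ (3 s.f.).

V ≈ 32400 ft³

Direct-runoff ordinates (Q − Q_b): 0.0, 1.0, 6.0, 10.0, 8.0, 6.0, 5.0, 0.0 cfs.
ΣQ_DR = 36.00 cfs.
With Δt = 0.25 h = 900 s, V = ΣQ_DR · Δt = 36.00 × 900 = 32400 ft³.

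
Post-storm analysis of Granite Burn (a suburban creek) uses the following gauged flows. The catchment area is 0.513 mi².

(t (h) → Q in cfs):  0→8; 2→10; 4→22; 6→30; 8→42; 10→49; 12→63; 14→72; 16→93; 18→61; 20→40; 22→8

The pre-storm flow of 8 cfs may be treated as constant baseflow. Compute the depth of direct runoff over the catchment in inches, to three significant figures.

Direct runoff: 0.0, 2.0, 14.0, 22.0, 34.0, 41.0, 55.0, 64.0, 85.0, 53.0, 32.0, 0.0 cfs; ΣQ_DR = 402.0 cfs.
V = ΣQ_DR · Δt = 402.0 × 7200 s = 2.894 × 10^6 ft³.
Over A = 0.513 mi², depth = V / A = 2.43 in.

d ≈ 2.43 in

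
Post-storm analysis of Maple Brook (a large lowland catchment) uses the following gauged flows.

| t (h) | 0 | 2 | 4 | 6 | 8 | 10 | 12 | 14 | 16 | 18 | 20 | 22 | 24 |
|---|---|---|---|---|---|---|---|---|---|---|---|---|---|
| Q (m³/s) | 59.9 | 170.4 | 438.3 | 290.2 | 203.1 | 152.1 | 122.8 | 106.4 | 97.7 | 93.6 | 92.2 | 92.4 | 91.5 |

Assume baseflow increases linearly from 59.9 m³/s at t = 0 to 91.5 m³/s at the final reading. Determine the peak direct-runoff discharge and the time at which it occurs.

Subtracting baseflow gives direct-runoff ordinates: 0.00, 107.87, 373.13, 222.40, 132.67, 79.03, 47.10, 28.07, 16.73, 10.00, 5.97, 3.53, 0.00 m³/s.
The maximum is 373.13 m³/s, occurring at the reading for t = 4 h.

Q_p = 373.13 m³/s at t = 4 h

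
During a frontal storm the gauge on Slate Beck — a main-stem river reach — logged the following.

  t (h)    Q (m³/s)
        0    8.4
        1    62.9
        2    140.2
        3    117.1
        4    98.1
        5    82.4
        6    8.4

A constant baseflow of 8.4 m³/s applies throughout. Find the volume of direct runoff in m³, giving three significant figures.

Direct-runoff ordinates (Q − Q_b): 0.0, 54.5, 131.8, 108.7, 89.7, 74.0, 0.0 m³/s.
ΣQ_DR = 458.7 m³/s.
With Δt = 1 h = 3600 s, V = ΣQ_DR · Δt = 458.7 × 3600 = 1.65 × 10^6 m³.

V ≈ 1.65 × 10^6 m³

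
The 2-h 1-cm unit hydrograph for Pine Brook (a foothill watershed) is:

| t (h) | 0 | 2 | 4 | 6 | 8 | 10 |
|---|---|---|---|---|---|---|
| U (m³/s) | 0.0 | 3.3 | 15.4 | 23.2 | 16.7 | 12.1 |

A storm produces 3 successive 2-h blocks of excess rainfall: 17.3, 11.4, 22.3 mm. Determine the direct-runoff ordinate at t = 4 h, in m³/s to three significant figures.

Q ≈ 30.4 m³/s

By discrete convolution, Q_j = Σ (P_i / 10 mm) · U_{j−i}.
At t = 4 h (j=2): Q = (17.3/10)·15.4 + (11.4/10)·3.3 + (22.3/10)·0.0 = 30.4 m³/s.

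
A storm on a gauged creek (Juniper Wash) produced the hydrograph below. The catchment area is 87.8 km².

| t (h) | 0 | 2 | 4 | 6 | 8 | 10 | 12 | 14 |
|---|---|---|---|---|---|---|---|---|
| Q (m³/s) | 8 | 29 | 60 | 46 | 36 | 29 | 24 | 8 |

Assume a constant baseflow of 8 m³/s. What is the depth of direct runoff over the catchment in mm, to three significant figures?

Direct runoff: 0.0, 21.0, 52.0, 38.0, 28.0, 21.0, 16.0, 0.0 m³/s; ΣQ_DR = 176.0 m³/s.
V = ΣQ_DR · Δt = 176.0 × 7200 s = 1.267 × 10^6 m³.
Over A = 87.8 km², depth = V / A = 14.4 mm.

d ≈ 14.4 mm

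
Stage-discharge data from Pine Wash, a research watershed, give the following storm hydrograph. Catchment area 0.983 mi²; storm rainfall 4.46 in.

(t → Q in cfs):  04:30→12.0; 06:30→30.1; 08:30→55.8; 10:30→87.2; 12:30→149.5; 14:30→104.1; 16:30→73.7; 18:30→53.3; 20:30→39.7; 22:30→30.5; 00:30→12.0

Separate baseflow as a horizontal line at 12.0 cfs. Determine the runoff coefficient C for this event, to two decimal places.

C ≈ 0.36

ΣQ_DR = 515.9 cfs; V = ΣQ_DR·Δt = 3.714 × 10^6 ft³.
Runoff depth d = V / A = 1.627 in.
C = d / P = 1.627 / 4.46 = 0.36.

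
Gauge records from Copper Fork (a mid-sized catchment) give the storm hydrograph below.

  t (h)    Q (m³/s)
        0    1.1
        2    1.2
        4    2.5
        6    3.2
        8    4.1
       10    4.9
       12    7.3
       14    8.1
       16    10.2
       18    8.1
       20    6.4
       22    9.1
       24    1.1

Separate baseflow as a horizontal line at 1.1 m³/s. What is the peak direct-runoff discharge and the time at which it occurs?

Q_p = 9.1 m³/s at t = 16 h

Subtracting baseflow gives direct-runoff ordinates: 0.0, 0.1, 1.4, 2.1, 3.0, 3.8, 6.2, 7.0, 9.1, 7.0, 5.3, 8.0, 0.0 m³/s.
The maximum is 9.1 m³/s, occurring at the reading for t = 16 h.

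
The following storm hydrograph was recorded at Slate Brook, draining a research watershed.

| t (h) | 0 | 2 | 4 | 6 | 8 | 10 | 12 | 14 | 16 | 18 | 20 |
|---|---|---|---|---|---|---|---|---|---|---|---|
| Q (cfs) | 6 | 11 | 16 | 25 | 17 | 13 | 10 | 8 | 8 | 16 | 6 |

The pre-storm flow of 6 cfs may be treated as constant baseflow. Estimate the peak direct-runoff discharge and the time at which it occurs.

Subtracting baseflow gives direct-runoff ordinates: 0.0, 5.0, 10.0, 19.0, 11.0, 7.0, 4.0, 2.0, 2.0, 10.0, 0.0 cfs.
The maximum is 19.0 cfs, occurring at the reading for t = 6 h.

Q_p = 19.0 cfs at t = 6 h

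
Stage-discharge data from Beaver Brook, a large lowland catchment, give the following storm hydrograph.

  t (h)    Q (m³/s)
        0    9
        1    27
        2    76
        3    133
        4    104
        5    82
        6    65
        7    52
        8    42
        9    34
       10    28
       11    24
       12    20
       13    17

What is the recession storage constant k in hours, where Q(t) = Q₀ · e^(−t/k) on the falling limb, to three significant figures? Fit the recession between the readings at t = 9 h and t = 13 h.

k ≈ 5.77 h

On the falling limb, Q drops from 34 to 17 m³/s between t = 9 h and t = 13 h (Δt = 4 h).
k = −Δt / ln(Q₂/Q₁) = −4 / ln(17/34) = 5.77 h.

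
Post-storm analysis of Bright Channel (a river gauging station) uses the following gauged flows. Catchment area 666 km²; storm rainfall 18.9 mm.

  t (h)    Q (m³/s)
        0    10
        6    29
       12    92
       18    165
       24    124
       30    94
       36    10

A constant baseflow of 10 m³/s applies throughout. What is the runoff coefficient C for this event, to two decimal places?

C ≈ 0.78

ΣQ_DR = 454.0 m³/s; V = ΣQ_DR·Δt = 9.806 × 10^6 m³.
Runoff depth d = V / A = 14.72 mm.
C = d / P = 14.72 / 18.9 = 0.78.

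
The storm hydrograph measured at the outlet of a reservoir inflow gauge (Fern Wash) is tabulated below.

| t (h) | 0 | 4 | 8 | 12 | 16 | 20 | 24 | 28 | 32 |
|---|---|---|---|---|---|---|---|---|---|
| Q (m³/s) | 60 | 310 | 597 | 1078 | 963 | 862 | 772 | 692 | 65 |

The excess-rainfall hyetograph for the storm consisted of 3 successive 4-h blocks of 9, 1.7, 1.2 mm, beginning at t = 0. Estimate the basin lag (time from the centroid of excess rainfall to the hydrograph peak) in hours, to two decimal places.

t_L ≈ 8.62 h

Centroid of excess rainfall: t_c = Σ P_i·t̄_i / ΣP_i = 3.3782 h (block centres at 2, 6, 10 h).
Hydrograph peak occurs at t = 12 h, so basin lag t_L = 12 − 3.3782 = 8.62 h.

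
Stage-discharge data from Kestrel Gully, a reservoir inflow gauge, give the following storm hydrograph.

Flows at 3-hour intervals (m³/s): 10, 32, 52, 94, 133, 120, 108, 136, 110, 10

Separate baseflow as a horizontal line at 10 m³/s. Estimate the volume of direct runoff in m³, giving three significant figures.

Direct-runoff ordinates (Q − Q_b): 0.0, 22.0, 42.0, 84.0, 123.0, 110.0, 98.0, 126.0, 100.0, 0.0 m³/s.
ΣQ_DR = 705.0 m³/s.
With Δt = 3 h = 10800 s, V = ΣQ_DR · Δt = 705.0 × 10800 = 7.61 × 10^6 m³.

V ≈ 7.61 × 10^6 m³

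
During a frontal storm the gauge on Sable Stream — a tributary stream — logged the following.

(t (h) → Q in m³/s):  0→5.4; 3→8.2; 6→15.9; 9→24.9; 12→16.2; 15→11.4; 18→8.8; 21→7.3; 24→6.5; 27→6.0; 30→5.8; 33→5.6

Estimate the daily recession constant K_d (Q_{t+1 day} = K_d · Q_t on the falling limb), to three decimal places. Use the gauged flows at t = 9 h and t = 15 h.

K_d ≈ 0.044

Between t = 9 h and t = 15 h the flow falls from 24.9 to 11.4 m³/s over 2×3 h = 6 h.
Per-interval ratio K = (11.4/24.9)^(1/2) = 0.6766; K_d = K^(24/3) = 0.044.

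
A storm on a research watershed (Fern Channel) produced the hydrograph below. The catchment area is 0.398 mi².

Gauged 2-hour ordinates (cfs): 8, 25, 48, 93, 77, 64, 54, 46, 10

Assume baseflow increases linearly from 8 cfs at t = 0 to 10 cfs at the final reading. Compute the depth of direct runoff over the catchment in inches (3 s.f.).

d ≈ 2.68 in

Direct runoff: 0.00, 16.75, 39.50, 84.25, 68.00, 54.75, 44.50, 36.25, 0.00 cfs; ΣQ_DR = 344.0 cfs.
V = ΣQ_DR · Δt = 344.0 × 7200 s = 2.477 × 10^6 ft³.
Over A = 0.398 mi², depth = V / A = 2.68 in.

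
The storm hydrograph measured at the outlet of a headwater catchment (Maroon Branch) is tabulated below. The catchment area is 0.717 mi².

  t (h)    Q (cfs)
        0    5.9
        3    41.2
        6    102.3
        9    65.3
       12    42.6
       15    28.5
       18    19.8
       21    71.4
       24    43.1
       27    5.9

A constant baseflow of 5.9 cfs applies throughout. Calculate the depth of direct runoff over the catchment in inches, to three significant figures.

d ≈ 2.38 in

Direct runoff: 0.0, 35.3, 96.4, 59.4, 36.7, 22.6, 13.9, 65.5, 37.2, 0.0 cfs; ΣQ_DR = 367.0 cfs.
V = ΣQ_DR · Δt = 367.0 × 10800 s = 3.964 × 10^6 ft³.
Over A = 0.717 mi², depth = V / A = 2.38 in.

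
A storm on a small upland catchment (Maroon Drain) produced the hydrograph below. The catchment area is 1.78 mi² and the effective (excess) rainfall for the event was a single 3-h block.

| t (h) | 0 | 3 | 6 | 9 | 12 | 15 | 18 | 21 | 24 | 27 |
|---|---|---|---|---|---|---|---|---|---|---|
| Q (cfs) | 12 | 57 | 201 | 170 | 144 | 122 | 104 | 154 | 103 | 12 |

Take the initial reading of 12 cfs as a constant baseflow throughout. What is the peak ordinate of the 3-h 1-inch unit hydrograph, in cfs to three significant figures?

Direct runoff: 0.0, 45.0, 189.0, 158.0, 132.0, 110.0, 92.0, 142.0, 91.0, 0.0 cfs; ΣQ_DR = 959.0 cfs, peak = 189.0 cfs.
Runoff depth d = ΣQ_DR·Δt / A = 959.0 × 10800 / (1.78 mi²) = 2.505 in.
The 1-inch UH is the DRH scaled by (1 in)/d, so U_p = 189.0 × 1/2.505 = 75.5 cfs.

U_p ≈ 75.5 cfs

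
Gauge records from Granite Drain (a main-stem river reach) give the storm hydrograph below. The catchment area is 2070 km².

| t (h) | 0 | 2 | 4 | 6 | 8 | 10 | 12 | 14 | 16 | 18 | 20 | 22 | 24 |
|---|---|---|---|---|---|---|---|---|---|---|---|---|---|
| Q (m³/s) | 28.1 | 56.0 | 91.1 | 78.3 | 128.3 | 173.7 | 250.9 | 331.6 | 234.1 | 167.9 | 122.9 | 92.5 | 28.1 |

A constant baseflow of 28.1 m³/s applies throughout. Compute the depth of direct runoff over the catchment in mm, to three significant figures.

Direct runoff: 0.0, 27.9, 63.0, 50.2, 100.2, 145.6, 222.8, 303.5, 206.0, 139.8, 94.8, 64.4, 0.0 m³/s; ΣQ_DR = 1418 m³/s.
V = ΣQ_DR · Δt = 1418 × 7200 s = 1.021 × 10^7 m³.
Over A = 2070 km², depth = V / A = 4.93 mm.

d ≈ 4.93 mm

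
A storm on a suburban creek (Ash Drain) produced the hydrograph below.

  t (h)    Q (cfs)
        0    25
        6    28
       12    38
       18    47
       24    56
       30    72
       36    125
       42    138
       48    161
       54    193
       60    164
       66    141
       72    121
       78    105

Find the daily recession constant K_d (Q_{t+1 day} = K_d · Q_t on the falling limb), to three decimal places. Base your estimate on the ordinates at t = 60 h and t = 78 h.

K_d ≈ 0.552

Between t = 60 h and t = 78 h the flow falls from 164 to 105 cfs over 3×6 h = 18 h.
Per-interval ratio K = (105/164)^(1/3) = 0.8619; K_d = K^(24/6) = 0.552.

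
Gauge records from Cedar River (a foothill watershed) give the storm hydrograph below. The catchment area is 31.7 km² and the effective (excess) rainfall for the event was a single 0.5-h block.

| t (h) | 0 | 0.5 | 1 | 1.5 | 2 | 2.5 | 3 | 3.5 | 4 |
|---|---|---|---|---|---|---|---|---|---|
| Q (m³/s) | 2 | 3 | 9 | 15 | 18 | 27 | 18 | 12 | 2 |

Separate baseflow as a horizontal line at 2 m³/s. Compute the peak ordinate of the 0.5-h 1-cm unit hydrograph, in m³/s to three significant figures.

U_p ≈ 50.0 m³/s

Direct runoff: 0.0, 1.0, 7.0, 13.0, 16.0, 25.0, 16.0, 10.0, 0.0 m³/s; ΣQ_DR = 88.00 m³/s, peak = 25.0 m³/s.
Runoff depth d = ΣQ_DR·Δt / A = 88.00 × 1800 / (31.7 km²) = 4.997 mm.
The 1-cm UH is the DRH scaled by (10 mm)/d, so U_p = 25.0 × 10/4.997 = 50.0 m³/s.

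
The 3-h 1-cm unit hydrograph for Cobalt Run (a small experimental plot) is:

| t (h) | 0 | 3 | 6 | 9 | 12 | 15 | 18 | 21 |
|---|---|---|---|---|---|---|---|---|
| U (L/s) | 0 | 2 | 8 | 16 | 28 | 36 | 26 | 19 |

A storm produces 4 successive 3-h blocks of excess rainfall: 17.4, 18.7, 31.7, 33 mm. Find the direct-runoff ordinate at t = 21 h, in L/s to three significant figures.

Q ≈ 288 L/s

By discrete convolution, Q_j = Σ (P_i / 10 mm) · U_{j−i}.
At t = 21 h (j=7): Q = (17.4/10)·19 + (18.7/10)·26 + (31.7/10)·36 + (33/10)·28 = 288 L/s.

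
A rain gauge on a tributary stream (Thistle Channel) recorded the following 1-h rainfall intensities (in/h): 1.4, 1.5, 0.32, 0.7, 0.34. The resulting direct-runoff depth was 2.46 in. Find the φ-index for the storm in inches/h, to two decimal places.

φ ≈ 0.38 in/h

Only the 3 blocks with intensity above φ contribute runoff: 1.4, 1.5, 0.7 in/h.
Σ(I−φ)·Δt = d  ⇒  (1.4+1.5+0.7 − 3φ)·1 = 2.46
φ = (3.600 − 2.46/1) / 3 = 0.38 in/h.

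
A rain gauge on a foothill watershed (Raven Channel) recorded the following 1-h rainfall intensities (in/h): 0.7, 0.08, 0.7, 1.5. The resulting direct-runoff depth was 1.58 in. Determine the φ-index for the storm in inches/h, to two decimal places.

φ ≈ 0.44 in/h

Only the 3 blocks with intensity above φ contribute runoff: 0.7, 0.7, 1.5 in/h.
Σ(I−φ)·Δt = d  ⇒  (0.7+0.7+1.5 − 3φ)·1 = 1.58
φ = (2.900 − 1.58/1) / 3 = 0.44 in/h.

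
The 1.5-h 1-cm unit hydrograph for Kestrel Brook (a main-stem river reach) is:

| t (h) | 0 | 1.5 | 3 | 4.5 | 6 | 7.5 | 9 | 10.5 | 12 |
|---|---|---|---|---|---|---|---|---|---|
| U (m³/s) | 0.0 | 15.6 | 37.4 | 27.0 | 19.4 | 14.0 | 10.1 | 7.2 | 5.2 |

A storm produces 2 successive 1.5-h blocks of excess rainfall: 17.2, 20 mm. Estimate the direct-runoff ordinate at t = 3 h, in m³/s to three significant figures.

Q ≈ 95.5 m³/s

By discrete convolution, Q_j = Σ (P_i / 10 mm) · U_{j−i}.
At t = 3 h (j=2): Q = (17.2/10)·37.4 + (20/10)·15.6 = 95.5 m³/s.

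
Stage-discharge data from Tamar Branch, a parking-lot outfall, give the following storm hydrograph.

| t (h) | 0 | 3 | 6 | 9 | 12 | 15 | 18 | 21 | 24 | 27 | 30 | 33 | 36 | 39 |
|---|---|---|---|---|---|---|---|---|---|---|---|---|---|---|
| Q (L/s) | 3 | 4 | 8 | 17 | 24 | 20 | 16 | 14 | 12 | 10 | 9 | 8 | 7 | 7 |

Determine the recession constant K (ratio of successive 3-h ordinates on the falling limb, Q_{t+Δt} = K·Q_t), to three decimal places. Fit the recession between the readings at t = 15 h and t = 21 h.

Using the recession-limb readings at t = 15 h and t = 21 h: Q falls from 20 to 14 L/s over 2 intervals.
K = (Q₂/Q₁)^(1/2) = (14/20)^(1/2) = 0.837.

K ≈ 0.837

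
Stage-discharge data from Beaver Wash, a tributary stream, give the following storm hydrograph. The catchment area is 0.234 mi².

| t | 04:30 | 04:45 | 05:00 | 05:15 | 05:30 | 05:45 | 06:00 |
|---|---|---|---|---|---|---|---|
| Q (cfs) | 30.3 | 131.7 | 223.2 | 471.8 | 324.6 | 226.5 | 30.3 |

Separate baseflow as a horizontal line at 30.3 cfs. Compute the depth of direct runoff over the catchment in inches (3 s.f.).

d ≈ 2.03 in

Direct runoff: 0.0, 101.4, 192.9, 441.5, 294.3, 196.2, 0.0 cfs; ΣQ_DR = 1226 cfs.
V = ΣQ_DR · Δt = 1226 × 900 s = 1.104 × 10^6 ft³.
Over A = 0.234 mi², depth = V / A = 2.03 in.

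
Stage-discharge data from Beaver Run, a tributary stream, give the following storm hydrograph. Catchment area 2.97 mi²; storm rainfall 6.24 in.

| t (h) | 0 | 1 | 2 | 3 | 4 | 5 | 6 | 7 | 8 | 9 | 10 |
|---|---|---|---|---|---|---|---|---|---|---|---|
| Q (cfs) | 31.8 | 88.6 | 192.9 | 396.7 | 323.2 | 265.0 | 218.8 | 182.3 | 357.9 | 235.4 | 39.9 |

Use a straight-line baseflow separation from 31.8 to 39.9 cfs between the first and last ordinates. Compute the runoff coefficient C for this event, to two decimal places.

ΣQ_DR = 1938 cfs; V = ΣQ_DR·Δt = 6.977 × 10^6 ft³.
Runoff depth d = V / A = 1.011 in.
C = d / P = 1.011 / 6.24 = 0.16.

C ≈ 0.16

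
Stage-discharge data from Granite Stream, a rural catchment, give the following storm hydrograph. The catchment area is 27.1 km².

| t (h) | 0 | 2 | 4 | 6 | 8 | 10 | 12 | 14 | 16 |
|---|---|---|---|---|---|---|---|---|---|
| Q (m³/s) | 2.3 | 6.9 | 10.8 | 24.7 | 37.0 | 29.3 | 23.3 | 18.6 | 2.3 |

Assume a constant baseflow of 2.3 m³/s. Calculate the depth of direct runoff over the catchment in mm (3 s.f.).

d ≈ 35.7 mm

Direct runoff: 0.0, 4.6, 8.5, 22.4, 34.7, 27.0, 21.0, 16.3, 0.0 m³/s; ΣQ_DR = 134.5 m³/s.
V = ΣQ_DR · Δt = 134.5 × 7200 s = 9.684 × 10^5 m³.
Over A = 27.1 km², depth = V / A = 35.7 mm.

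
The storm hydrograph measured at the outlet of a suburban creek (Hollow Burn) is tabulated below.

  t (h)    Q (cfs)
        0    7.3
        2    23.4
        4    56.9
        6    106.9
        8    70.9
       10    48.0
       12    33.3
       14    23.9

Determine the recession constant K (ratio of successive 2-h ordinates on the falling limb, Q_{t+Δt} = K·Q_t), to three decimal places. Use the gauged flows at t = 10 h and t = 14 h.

K ≈ 0.706

Using the recession-limb readings at t = 10 h and t = 14 h: Q falls from 48.0 to 23.9 cfs over 2 intervals.
K = (Q₂/Q₁)^(1/2) = (23.9/48.0)^(1/2) = 0.706.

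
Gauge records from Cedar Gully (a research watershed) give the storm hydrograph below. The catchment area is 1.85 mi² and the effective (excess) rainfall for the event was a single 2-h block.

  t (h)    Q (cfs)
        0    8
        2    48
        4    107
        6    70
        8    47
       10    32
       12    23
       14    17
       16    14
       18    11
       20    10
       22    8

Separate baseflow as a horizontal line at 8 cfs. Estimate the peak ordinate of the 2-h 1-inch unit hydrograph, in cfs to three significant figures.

Direct runoff: 0.0, 40.0, 99.0, 62.0, 39.0, 24.0, 15.0, 9.0, 6.0, 3.0, 2.0, 0.0 cfs; ΣQ_DR = 299.0 cfs, peak = 99.0 cfs.
Runoff depth d = ΣQ_DR·Δt / A = 299.0 × 7200 / (1.85 mi²) = 0.5009 in.
The 1-inch UH is the DRH scaled by (1 in)/d, so U_p = 99.0 × 1/0.5009 = 198 cfs.

U_p ≈ 198 cfs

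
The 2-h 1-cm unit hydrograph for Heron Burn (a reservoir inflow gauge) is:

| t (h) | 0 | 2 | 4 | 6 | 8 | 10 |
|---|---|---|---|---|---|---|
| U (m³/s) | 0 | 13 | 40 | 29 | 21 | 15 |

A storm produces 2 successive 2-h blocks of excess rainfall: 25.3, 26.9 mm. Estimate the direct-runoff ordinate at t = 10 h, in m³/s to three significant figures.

Q ≈ 94.4 m³/s

By discrete convolution, Q_j = Σ (P_i / 10 mm) · U_{j−i}.
At t = 10 h (j=5): Q = (25.3/10)·15 + (26.9/10)·21 = 94.4 m³/s.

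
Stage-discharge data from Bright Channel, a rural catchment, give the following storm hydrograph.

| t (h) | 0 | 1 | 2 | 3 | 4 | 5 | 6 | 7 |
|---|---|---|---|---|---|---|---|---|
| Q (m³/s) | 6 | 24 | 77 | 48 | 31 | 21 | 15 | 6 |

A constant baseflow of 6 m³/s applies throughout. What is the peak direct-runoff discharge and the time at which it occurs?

Q_p = 71.0 m³/s at t = 2 h

Subtracting baseflow gives direct-runoff ordinates: 0.0, 18.0, 71.0, 42.0, 25.0, 15.0, 9.0, 0.0 m³/s.
The maximum is 71.0 m³/s, occurring at the reading for t = 2 h.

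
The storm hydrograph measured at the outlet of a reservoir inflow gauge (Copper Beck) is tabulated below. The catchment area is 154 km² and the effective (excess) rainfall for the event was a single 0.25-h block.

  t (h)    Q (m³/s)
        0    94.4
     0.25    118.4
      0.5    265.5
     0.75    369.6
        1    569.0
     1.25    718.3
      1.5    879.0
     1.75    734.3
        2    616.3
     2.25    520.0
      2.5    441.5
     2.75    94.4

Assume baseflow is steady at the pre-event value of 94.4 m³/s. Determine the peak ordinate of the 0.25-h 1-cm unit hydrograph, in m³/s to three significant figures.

Direct runoff: 0.0, 24.0, 171.1, 275.2, 474.6, 623.9, 784.6, 639.9, 521.9, 425.6, 347.1, 0.0 m³/s; ΣQ_DR = 4288 m³/s, peak = 784.6 m³/s.
Runoff depth d = ΣQ_DR·Δt / A = 4288 × 900 / (154 km²) = 25.06 mm.
The 1-cm UH is the DRH scaled by (10 mm)/d, so U_p = 784.6 × 10/25.06 = 313 m³/s.

U_p ≈ 313 m³/s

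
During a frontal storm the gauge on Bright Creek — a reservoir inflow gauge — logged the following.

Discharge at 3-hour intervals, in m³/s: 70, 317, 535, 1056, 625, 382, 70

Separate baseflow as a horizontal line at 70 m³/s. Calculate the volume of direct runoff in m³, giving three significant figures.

V ≈ 2.77 × 10^7 m³

Direct-runoff ordinates (Q − Q_b): 0.0, 247.0, 465.0, 986.0, 555.0, 312.0, 0.0 m³/s.
ΣQ_DR = 2565 m³/s.
With Δt = 3 h = 10800 s, V = ΣQ_DR · Δt = 2565 × 10800 = 2.77 × 10^7 m³.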